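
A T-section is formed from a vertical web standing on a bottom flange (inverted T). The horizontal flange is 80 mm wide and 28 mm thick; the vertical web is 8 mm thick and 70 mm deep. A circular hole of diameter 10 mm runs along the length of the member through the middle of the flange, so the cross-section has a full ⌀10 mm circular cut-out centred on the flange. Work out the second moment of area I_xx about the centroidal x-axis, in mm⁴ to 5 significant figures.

Split into non-overlapping primitives; take the origin at the lower-left of the bounding box.
Flange: 80 × 28, A = 2 240 mm², y = 14 mm, Ī = 146346.7 mm⁴.
Web: 8 × 70, A = 560 mm², y = 63 mm, Ī = 228666.7 mm⁴.
Hole (subtracted): ⌀10, A = 78.53982 mm², y = 14 mm, Ī = 490.8739 mm⁴.
Centroid: ȳ = ΣA·y / ΣA = 24.08282 mm.
Transfer each piece to the centroidal x-axis using Ī + A·d² with d = y − 24.08282:
  flange: d = -10.08282 mm → contributes +374072.5 mm⁴
  web: d = 38.91718 mm → contributes +1 076 813 mm⁴
  hole: d = -10.08282 mm → contributes −8475.492 mm⁴
Total I = 1 442 410 mm⁴.

I_xx ≈ 1.4424 × 10⁶ mm⁴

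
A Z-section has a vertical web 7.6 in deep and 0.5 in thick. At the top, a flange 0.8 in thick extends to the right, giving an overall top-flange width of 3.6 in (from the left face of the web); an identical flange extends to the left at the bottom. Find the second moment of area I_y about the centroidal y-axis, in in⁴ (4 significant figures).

Treat the section as a set of non-overlapping primitives; coordinates are from the bounding-box lower-left.
Web: 0.5 × 7.6, A = 3.8 in², x = 3.35 in, Ī = 0.0791667 in⁴.
Top flange (beyond web): 3.1 × 0.8, A = 2.48 in², x = 5.15 in, Ī = 1.98607 in⁴.
Bottom flange (beyond web): 3.1 × 0.8, A = 2.48 in², x = 1.55 in, Ī = 1.98607 in⁴.
Centroid: x̄ = ΣA·x / ΣA = 3.35 in.
Transfer each piece to the centroidal y-axis using Ī + A·d² with d = x − 3.35:
  web: d = 0 in → contributes +0.0791667 in⁴
  top flange (beyond web): d = 1.8 in → contributes +10.0213 in⁴
  bottom flange (beyond web): d = -1.8 in → contributes +10.0213 in⁴
Total I = 20.1217 in⁴.

I_y ≈ 20.12 in⁴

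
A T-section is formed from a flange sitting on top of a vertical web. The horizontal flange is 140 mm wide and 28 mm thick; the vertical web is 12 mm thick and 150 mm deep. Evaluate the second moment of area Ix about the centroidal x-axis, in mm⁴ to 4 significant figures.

Break the section into simple shapes (no overlaps), measuring from the bottom-left corner of the bounding box.
Flange: 140 × 28, A = 3 920 mm², y = 164 mm, Ī = 256 107 mm⁴.
Web: 12 × 150, A = 1 800 mm², y = 75 mm, Ī = 3 375 000 mm⁴.
Centroid: ȳ = ΣA·y / ΣA = 135.993 mm.
Transfer each piece to the centroidal x-axis using Ī + A·d² with d = y − 135.993:
  flange: d = 28.007 mm → contributes +3 330 922 mm⁴
  web: d = -60.993 mm → contributes +10 071 264 mm⁴
Total I = 13 402 186 mm⁴.

Ix ≈ 1.340 × 10⁷ mm⁴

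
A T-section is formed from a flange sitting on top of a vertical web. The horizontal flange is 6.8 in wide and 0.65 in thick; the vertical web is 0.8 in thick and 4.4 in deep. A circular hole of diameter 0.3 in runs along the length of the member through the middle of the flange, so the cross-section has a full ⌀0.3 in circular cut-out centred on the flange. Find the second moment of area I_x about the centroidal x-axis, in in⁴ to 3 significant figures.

I_x ≈ 18.2 in⁴

Break the section into simple shapes (no overlaps), measuring from the bottom-left corner of the bounding box.
Flange: 6.8 × 0.65, A = 4.42 in², y = 4.725 in, Ī = 0.15562 in⁴.
Web: 0.8 × 4.4, A = 3.52 in², y = 2.2 in, Ī = 5.6789 in⁴.
Hole (subtracted): ⌀0.3, A = 0.070686 in², y = 4.725 in, Ī = 0.00039761 in⁴.
Centroid: ȳ = ΣA·y / ΣA = 3.5955 in.
Transfer each piece to the centroidal x-axis using Ī + A·d² with d = y − 3.5955:
  flange: d = 1.1295 in → contributes +5.794 in⁴
  web: d = -1.3955 in → contributes +12.534 in⁴
  hole: d = 1.1295 in → contributes −0.090569 in⁴
Total I = 18.238 in⁴.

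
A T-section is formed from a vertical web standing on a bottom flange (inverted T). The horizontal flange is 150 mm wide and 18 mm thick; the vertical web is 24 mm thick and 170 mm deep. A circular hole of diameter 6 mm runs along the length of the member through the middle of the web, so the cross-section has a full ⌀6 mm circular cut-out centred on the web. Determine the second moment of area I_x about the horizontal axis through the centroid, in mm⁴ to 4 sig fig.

Decompose the section into non-overlapping parts with the origin at the bottom-left of its bounding rectangle.
Flange: 150 × 18, A = 2 700 mm², y = 9 mm, Ī = 72 900 mm⁴.
Web: 24 × 170, A = 4 080 mm², y = 103 mm, Ī = 9 826 000 mm⁴.
Hole (subtracted): ⌀6, A = 28.2743 mm², y = 103 mm, Ī = 63.6173 mm⁴.
Centroid: ȳ = ΣA·y / ΣA = 65.4096 mm.
Transfer each piece to the horizontal axis through the centroid using Ī + A·d² with d = y − 65.4096:
  flange: d = -56.4096 mm → contributes +8 664 419 mm⁴
  web: d = 37.5904 mm → contributes +15 591 193 mm⁴
  hole: d = 37.5904 mm → contributes −40016.3 mm⁴
Total I = 24 215 595 mm⁴.

I_x ≈ 2.422 × 10⁷ mm⁴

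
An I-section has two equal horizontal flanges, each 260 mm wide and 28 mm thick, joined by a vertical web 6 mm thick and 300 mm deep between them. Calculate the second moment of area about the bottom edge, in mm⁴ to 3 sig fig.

Split into non-overlapping primitives; take the origin at the lower-left of the bounding box.
Bottom flange: 260 × 28, A = 7 280 mm², y = 14 mm, Ī = 475 627 mm⁴.
Web: 6 × 300, A = 1 800 mm², y = 178 mm, Ī = 13 500 000 mm⁴.
Top flange: 260 × 28, A = 7 280 mm², y = 342 mm, Ī = 475 627 mm⁴.
Transfer each piece to a horizontal axis along the bottom face using Ī + A·d² with d = y − 0:
  bottom flange: d = 14 mm → contributes +1 902 507 mm⁴
  web: d = 178 mm → contributes +70 531 200 mm⁴
  top flange: d = 342 mm → contributes +851 973 547 mm⁴
Total I = 924 407 253 mm⁴.

I_base ≈ 9.24 × 10⁸ mm⁴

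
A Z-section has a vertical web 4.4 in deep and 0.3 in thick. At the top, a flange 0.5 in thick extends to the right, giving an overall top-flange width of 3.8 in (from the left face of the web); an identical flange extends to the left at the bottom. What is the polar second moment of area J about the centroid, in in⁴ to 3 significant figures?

J ≈ 31.7 in⁴

Decompose the section into non-overlapping parts with the origin at the bottom-left of its bounding rectangle.
Web: 0.3 × 4.4, A = 1.32 in², y = 2.2 in, Ī = 2.1296 in⁴.
Top flange (beyond web): 3.5 × 0.5, A = 1.75 in², y = 4.15 in, Ī = 0.036458 in⁴.
Bottom flange (beyond web): 3.5 × 0.5, A = 1.75 in², y = 0.25 in, Ī = 0.036458 in⁴.
Centroid: ȳ = ΣA·y / ΣA = 2.2 in.
Transfer each piece to the centroidal x-axis using Ī + A·d² with d = y − 2.2:
  web: d = 0 in → contributes +2.1296 in⁴
  top flange (beyond web): d = 1.95 in → contributes +6.6908 in⁴
  bottom flange (beyond web): d = -1.95 in → contributes +6.6908 in⁴
Total I = 15.511 in⁴.
For the y-axis: x̄ = 3.65 in.
Repeating about the centroidal y-axis gives I_y = 16.218 in⁴.
Polar second moment: J = I_x + I_y = 31.729 in⁴.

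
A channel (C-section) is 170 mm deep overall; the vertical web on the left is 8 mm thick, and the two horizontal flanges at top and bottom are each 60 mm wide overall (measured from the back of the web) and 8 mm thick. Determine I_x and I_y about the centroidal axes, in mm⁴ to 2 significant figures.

Treat the section as a set of non-overlapping primitives; coordinates are from the bounding-box lower-left.
Web: 8 × 170, A = 1 360 mm², y = 85 mm, Ī = 3 275 333 mm⁴.
Top flange (beyond web): 52 × 8, A = 416 mm², y = 166 mm, Ī = 2 219 mm⁴.
Bottom flange (beyond web): 52 × 8, A = 416 mm², y = 4 mm, Ī = 2 219 mm⁴.
By symmetry the centroid is at mid-height, ȳ = 85 mm.
Transfer each piece to the centroidal x-axis using Ī + A·d² with d = y − 85:
  web: d = 0 mm → contributes +3 275 333 mm⁴
  top flange (beyond web): d = 81 mm → contributes +2 731 595 mm⁴
  bottom flange (beyond web): d = -81 mm → contributes +2 731 595 mm⁴
Total I = 8 738 523 mm⁴.
For the y-axis: x̄ = 15.39 mm.
Repeating about the centroidal y-axis gives I_y = 659 315 mm⁴.

I_x ≈ 8.7 × 10⁶ mm⁴, I_y ≈ 6.6 × 10⁵ mm⁴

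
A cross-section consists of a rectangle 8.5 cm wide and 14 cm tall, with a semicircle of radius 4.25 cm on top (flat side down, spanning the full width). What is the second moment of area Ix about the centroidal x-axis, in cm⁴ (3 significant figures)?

Decompose the section into non-overlapping parts with the origin at the bottom-left of its bounding rectangle.
Rectangular body: 8.5 × 14, A = 119 cm², y = 7 cm, Ī = 1943.7 cm⁴.
Semicircular cap: semicircle r = 4.25, A = 28.373 cm², y = 15.804 cm, Ī = 35.809 cm⁴.
Centroid: ȳ = ΣA·y / ΣA = 8.6949 cm.
Transfer each piece to the centroidal x-axis using Ī + A·d² with d = y − 8.6949:
  rectangular body: d = -1.6949 cm → contributes +2285.5 cm⁴
  semicircular cap: d = 7.1088 cm → contributes +1469.6 cm⁴
Total I = 3755.2 cm⁴.

Ix ≈ 3760 cm⁴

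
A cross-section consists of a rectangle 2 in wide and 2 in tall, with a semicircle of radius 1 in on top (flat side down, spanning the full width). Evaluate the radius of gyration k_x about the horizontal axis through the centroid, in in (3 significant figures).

Split into non-overlapping primitives; take the origin at the lower-left of the bounding box.
Rectangular body: 2 × 2, A = 4 in², y = 1 in, Ī = 1.3333 in⁴.
Semicircular cap: semicircle r = 1, A = 1.5708 in², y = 2.4244 in, Ī = 0.10976 in⁴.
Centroid: ȳ = ΣA·y / ΣA = 1.4016 in.
Transfer each piece to the horizontal axis through the centroid using Ī + A·d² with d = y − 1.4016:
  rectangular body: d = -0.40164 in → contributes +1.9786 in⁴
  semicircular cap: d = 1.0228 in → contributes +1.7529 in⁴
Total I = 3.7315 in⁴.
Radius of gyration: k = √(I/A) = √(3.7315 / 5.5708) = 0.81843 in.

k_x ≈ 0.818 in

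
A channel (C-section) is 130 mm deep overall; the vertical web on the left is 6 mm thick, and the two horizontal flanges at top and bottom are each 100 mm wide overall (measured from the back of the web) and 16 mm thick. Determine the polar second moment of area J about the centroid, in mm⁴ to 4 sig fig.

J ≈ 1.470 × 10⁷ mm⁴

Break the section into simple shapes (no overlaps), measuring from the bottom-left corner of the bounding box.
Web: 6 × 130, A = 780 mm², y = 65 mm, Ī = 1 098 500 mm⁴.
Top flange (beyond web): 94 × 16, A = 1 504 mm², y = 122 mm, Ī = 32085.3 mm⁴.
Bottom flange (beyond web): 94 × 16, A = 1 504 mm², y = 8 mm, Ī = 32085.3 mm⁴.
By symmetry the centroid is at mid-height, ȳ = 65 mm.
Transfer each piece to the centroidal x-axis using Ī + A·d² with d = y − 65:
  web: d = 0 mm → contributes +1 098 500 mm⁴
  top flange (beyond web): d = 57 mm → contributes +4 918 581 mm⁴
  bottom flange (beyond web): d = -57 mm → contributes +4 918 581 mm⁴
Total I = 10 935 663 mm⁴.
For the y-axis: x̄ = 42.7043 mm.
Repeating about the centroidal y-axis gives I_y = 3 765 700 mm⁴.
Polar second moment: J = I_x + I_y = 14 701 362 mm⁴.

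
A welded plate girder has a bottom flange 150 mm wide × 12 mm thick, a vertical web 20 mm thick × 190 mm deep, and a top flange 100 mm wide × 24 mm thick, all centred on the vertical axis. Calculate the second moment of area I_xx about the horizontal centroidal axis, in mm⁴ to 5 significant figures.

I_xx ≈ 5.6705 × 10⁷ mm⁴

Decompose the section into non-overlapping parts with the origin at the bottom-left of its bounding rectangle.
Bottom plate: 150 × 12, A = 1 800 mm², y = 6 mm, Ī = 21 600 mm⁴.
Web plate: 20 × 190, A = 3 800 mm², y = 107 mm, Ī = 11 431 667 mm⁴.
Top plate: 100 × 24, A = 2 400 mm², y = 214 mm, Ī = 115 200 mm⁴.
Centroid: ȳ = ΣA·y / ΣA = 116.375 mm.
Transfer each piece to the horizontal centroidal axis using Ī + A·d² with d = y − 116.375:
  bottom plate: d = -110.375 mm → contributes +21 950 353 mm⁴
  web plate: d = -9.375 mm → contributes +11 765 651 mm⁴
  top plate: d = 97.625 mm → contributes +22 988 738 mm⁴
Total I = 56 704 742 mm⁴.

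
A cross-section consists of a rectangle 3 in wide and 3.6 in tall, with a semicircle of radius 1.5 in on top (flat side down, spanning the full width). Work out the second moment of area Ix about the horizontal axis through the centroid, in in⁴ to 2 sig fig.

Split into non-overlapping primitives; take the origin at the lower-left of the bounding box.
Rectangular body: 3 × 3.6, A = 10.8 in², y = 1.8 in, Ī = 11.66 in⁴.
Semicircular cap: semicircle r = 1.5, A = 3.534 in², y = 4.237 in, Ī = 0.5556 in⁴.
Centroid: ȳ = ΣA·y / ΣA = 2.401 in.
Transfer each piece to the horizontal axis through the centroid using Ī + A·d² with d = y − 2.401:
  rectangular body: d = -0.6008 in → contributes +15.56 in⁴
  semicircular cap: d = 1.836 in → contributes +12.47 in⁴
Total I = 28.03 in⁴.

Ix ≈ 28 in⁴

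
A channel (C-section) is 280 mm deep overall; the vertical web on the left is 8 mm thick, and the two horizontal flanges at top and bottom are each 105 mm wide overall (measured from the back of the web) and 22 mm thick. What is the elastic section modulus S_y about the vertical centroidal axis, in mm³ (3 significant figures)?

S_y ≈ 1.11 × 10⁵ mm³

Break the section into simple shapes (no overlaps), measuring from the bottom-left corner of the bounding box.
Web: 8 × 280, A = 2 240 mm², x = 4 mm, Ī = 11 947 mm⁴.
Top flange (beyond web): 97 × 22, A = 2 134 mm², x = 56.5 mm, Ī = 1 673 234 mm⁴.
Bottom flange (beyond web): 97 × 22, A = 2 134 mm², x = 56.5 mm, Ī = 1 673 234 mm⁴.
Centroid: x̄ = ΣA·x / ΣA = 38.43 mm.
Transfer each piece to the vertical centroidal axis using Ī + A·d² with d = x − 38.43:
  web: d = -34.43 mm → contributes +2 667 288 mm⁴
  top flange (beyond web): d = 18.07 mm → contributes +2 370 043 mm⁴
  bottom flange (beyond web): d = 18.07 mm → contributes +2 370 043 mm⁴
Total I = 7 407 374 mm⁴.
Extreme fibre distance c = 66.57 mm; S = I/c = 111 272 mm³.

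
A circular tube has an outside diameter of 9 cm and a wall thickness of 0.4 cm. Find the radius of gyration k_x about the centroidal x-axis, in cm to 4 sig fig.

Decompose the section into non-overlapping parts with the origin at the bottom-left of its bounding rectangle.
Outer circle: ⌀9, A = 63.6173 cm², y = 4.5 cm, Ī = 322.062 cm⁴.
Bore (subtracted): ⌀8.2, A = 52.8102 cm², y = 4.5 cm, Ī = 221.935 cm⁴.
By symmetry the centroid is at mid-height, ȳ = 4.5 cm.
All pieces are centred on the centroidal x-axis, so I = ΣĪ (holes subtracted) = 100.128 cm⁴.
Radius of gyration: k = √(I/A) = √(100.128 / 10.8071) = 3.04385 cm.

k_x ≈ 3.044 cm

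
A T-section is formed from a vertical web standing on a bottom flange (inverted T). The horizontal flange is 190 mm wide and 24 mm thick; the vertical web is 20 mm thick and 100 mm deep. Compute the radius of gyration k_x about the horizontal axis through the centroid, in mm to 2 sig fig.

k_x ≈ 33 mm

Break the section into simple shapes (no overlaps), measuring from the bottom-left corner of the bounding box.
Flange: 190 × 24, A = 4 560 mm², y = 12 mm, Ī = 218 880 mm⁴.
Web: 20 × 100, A = 2 000 mm², y = 74 mm, Ī = 1 666 667 mm⁴.
Centroid: ȳ = ΣA·y / ΣA = 30.9 mm.
Transfer each piece to the horizontal axis through the centroid using Ī + A·d² with d = y − 30.9:
  flange: d = -18.9 mm → contributes +1 848 178 mm⁴
  web: d = 43.1 mm → contributes +5 381 466 mm⁴
Total I = 7 229 644 mm⁴.
Radius of gyration: k = √(I/A) = √(7 229 644 / 6 560) = 33.2 mm.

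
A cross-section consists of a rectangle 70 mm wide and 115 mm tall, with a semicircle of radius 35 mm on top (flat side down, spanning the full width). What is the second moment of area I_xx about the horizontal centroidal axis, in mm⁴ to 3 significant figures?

Break the section into simple shapes (no overlaps), measuring from the bottom-left corner of the bounding box.
Rectangular body: 70 × 115, A = 8 050 mm², y = 57.5 mm, Ī = 8 871 771 mm⁴.
Semicircular cap: semicircle r = 35, A = 1924.2 mm², y = 129.85 mm, Ī = 164 704 mm⁴.
Centroid: ȳ = ΣA·y / ΣA = 71.459 mm.
Transfer each piece to the horizontal centroidal axis using Ī + A·d² with d = y − 71.459:
  rectangular body: d = -13.959 mm → contributes +10 440 255 mm⁴
  semicircular cap: d = 58.396 mm → contributes +6 726 459 mm⁴
Total I = 17 166 714 mm⁴.

I_xx ≈ 1.72 × 10⁷ mm⁴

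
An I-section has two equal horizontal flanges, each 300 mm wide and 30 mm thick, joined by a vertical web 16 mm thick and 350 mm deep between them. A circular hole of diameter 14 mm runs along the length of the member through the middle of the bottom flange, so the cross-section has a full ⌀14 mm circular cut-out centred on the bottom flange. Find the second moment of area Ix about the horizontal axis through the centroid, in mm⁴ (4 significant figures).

Ix ≈ 7.027 × 10⁸ mm⁴

Break the section into simple shapes (no overlaps), measuring from the bottom-left corner of the bounding box.
Bottom flange: 300 × 30, A = 9 000 mm², y = 15 mm, Ī = 675 000 mm⁴.
Web: 16 × 350, A = 5 600 mm², y = 205 mm, Ī = 57 166 667 mm⁴.
Top flange: 300 × 30, A = 9 000 mm², y = 395 mm, Ī = 675 000 mm⁴.
Hole (subtracted): ⌀14, A = 153.938 mm², y = 15 mm, Ī = 1885.74 mm⁴.
Centroid: ȳ = ΣA·y / ΣA = 206.247 mm.
Transfer each piece to the horizontal axis through the centroid using Ī + A·d² with d = y − 206.247:
  bottom flange: d = -191.247 mm → contributes +329 855 348 mm⁴
  web: d = -1.24747 mm → contributes +57 175 381 mm⁴
  top flange: d = 188.753 mm → contributes +321 322 663 mm⁴
  hole: d = -191.247 mm → contributes −5 632 261 mm⁴
Total I = 702 721 131 mm⁴.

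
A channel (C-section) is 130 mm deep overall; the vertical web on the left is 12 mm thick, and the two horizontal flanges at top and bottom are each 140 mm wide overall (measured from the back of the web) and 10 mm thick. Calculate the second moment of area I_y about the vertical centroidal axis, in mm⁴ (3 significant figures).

I_y ≈ 8.26 × 10⁶ mm⁴

Decompose the section into non-overlapping parts with the origin at the bottom-left of its bounding rectangle.
Web: 12 × 130, A = 1 560 mm², x = 6 mm, Ī = 18 720 mm⁴.
Top flange (beyond web): 128 × 10, A = 1 280 mm², x = 76 mm, Ī = 1 747 627 mm⁴.
Bottom flange (beyond web): 128 × 10, A = 1 280 mm², x = 76 mm, Ī = 1 747 627 mm⁴.
Centroid: x̄ = ΣA·x / ΣA = 49.495 mm.
Transfer each piece to the vertical centroidal axis using Ī + A·d² with d = x − 49.495:
  web: d = -43.495 mm → contributes +2 969 971 mm⁴
  top flange (beyond web): d = 26.505 mm → contributes +2 646 836 mm⁴
  bottom flange (beyond web): d = 26.505 mm → contributes +2 646 836 mm⁴
Total I = 8 263 643 mm⁴.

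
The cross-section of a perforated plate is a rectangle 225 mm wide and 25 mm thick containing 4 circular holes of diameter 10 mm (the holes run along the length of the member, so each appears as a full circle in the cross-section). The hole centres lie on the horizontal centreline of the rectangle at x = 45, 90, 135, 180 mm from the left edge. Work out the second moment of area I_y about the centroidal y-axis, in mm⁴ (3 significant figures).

I_y ≈ 2.29 × 10⁷ mm⁴

Split into non-overlapping primitives; take the origin at the lower-left of the bounding box.
Plate: 225 × 25, A = 5 625 mm², x = 112.5 mm, Ī = 23 730 469 mm⁴.
Hole 1 (subtracted): ⌀10, A = 78.54 mm², x = 45 mm, Ī = 490.87 mm⁴.
Hole 2 (subtracted): ⌀10, A = 78.54 mm², x = 90 mm, Ī = 490.87 mm⁴.
Hole 3 (subtracted): ⌀10, A = 78.54 mm², x = 135 mm, Ī = 490.87 mm⁴.
Hole 4 (subtracted): ⌀10, A = 78.54 mm², x = 180 mm, Ī = 490.87 mm⁴.
By symmetry the centroid is at mid-width, x̄ = 112.5 mm.
Transfer each piece to the centroidal y-axis using Ī + A·d² with d = x − 112.5:
  plate: d = 0 mm → contributes +23 730 469 mm⁴
  hole 1: d = -67.5 mm → contributes −358 338 mm⁴
  hole 2: d = -22.5 mm → contributes −40 252 mm⁴
  hole 3: d = 22.5 mm → contributes −40 252 mm⁴
  hole 4: d = 67.5 mm → contributes −358 338 mm⁴
Total I = 22 933 290 mm⁴.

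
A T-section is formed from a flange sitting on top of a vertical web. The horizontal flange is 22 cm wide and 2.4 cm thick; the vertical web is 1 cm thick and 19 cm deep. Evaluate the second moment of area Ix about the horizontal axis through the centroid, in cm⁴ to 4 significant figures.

Break the section into simple shapes (no overlaps), measuring from the bottom-left corner of the bounding box.
Flange: 22 × 2.4, A = 52.8 cm², y = 20.2 cm, Ī = 25.344 cm⁴.
Web: 1 × 19, A = 19 cm², y = 9.5 cm, Ī = 571.583 cm⁴.
Centroid: ȳ = ΣA·y / ΣA = 17.3685 cm.
Transfer each piece to the horizontal axis through the centroid using Ī + A·d² with d = y − 17.3685:
  flange: d = 2.83148 cm → contributes +448.655 cm⁴
  web: d = -7.86852 cm → contributes +1747.94 cm⁴
Total I = 2196.6 cm⁴.

Ix ≈ 2197 cm⁴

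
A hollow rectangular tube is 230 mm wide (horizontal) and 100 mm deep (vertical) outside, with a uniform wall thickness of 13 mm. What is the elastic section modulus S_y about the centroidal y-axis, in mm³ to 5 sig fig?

Split into non-overlapping primitives; take the origin at the lower-left of the bounding box.
Outer rectangle: 230 × 100, A = 23 000 mm², x = 115 mm, Ī = 101 391 667 mm⁴.
Inner void (subtracted): 204 × 74, A = 15 096 mm², x = 115 mm, Ī = 52 352 928 mm⁴.
By symmetry the centroid is at mid-width, x̄ = 115 mm.
All pieces are centred on the centroidal y-axis, so I = ΣĪ (holes subtracted) = 49 038 739 mm⁴.
Extreme fibre distance c = 115 mm; S = I/c = 426423.8 mm³.

S_y ≈ 4.2642 × 10⁵ mm³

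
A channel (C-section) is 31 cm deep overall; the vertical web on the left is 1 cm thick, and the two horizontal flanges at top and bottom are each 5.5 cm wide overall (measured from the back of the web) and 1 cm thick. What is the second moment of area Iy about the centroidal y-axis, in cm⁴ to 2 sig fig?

Iy ≈ 71 cm⁴

Decompose the section into non-overlapping parts with the origin at the bottom-left of its bounding rectangle.
Web: 1 × 31, A = 31 cm², x = 0.5 cm, Ī = 2.583 cm⁴.
Top flange (beyond web): 4.5 × 1, A = 4.5 cm², x = 3.25 cm, Ī = 7.594 cm⁴.
Bottom flange (beyond web): 4.5 × 1, A = 4.5 cm², x = 3.25 cm, Ī = 7.594 cm⁴.
Centroid: x̄ = ΣA·x / ΣA = 1.119 cm.
Transfer each piece to the centroidal y-axis using Ī + A·d² with d = x − 1.119:
  web: d = -0.6188 cm → contributes +14.45 cm⁴
  top flange (beyond web): d = 2.131 cm → contributes +28.03 cm⁴
  bottom flange (beyond web): d = 2.131 cm → contributes +28.03 cm⁴
Total I = 70.52 cm⁴.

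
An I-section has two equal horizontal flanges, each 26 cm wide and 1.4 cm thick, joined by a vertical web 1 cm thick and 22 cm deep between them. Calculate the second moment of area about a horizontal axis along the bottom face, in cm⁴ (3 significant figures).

I_base ≈ 2.54 × 10⁴ cm⁴

Split into non-overlapping primitives; take the origin at the lower-left of the bounding box.
Bottom flange: 26 × 1.4, A = 36.4 cm², y = 0.7 cm, Ī = 5.9453 cm⁴.
Web: 1 × 22, A = 22 cm², y = 12.4 cm, Ī = 887.33 cm⁴.
Top flange: 26 × 1.4, A = 36.4 cm², y = 24.1 cm, Ī = 5.9453 cm⁴.
Transfer each piece to a horizontal axis along the bottom face using Ī + A·d² with d = y − 0:
  bottom flange: d = 0.7 cm → contributes +23.781 cm⁴
  web: d = 12.4 cm → contributes +4270.1 cm⁴
  top flange: d = 24.1 cm → contributes +21 147 cm⁴
Total I = 25 441 cm⁴.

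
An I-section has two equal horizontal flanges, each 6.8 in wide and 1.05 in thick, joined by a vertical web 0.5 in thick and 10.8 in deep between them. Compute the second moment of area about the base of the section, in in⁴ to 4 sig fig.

Treat the section as a set of non-overlapping primitives; coordinates are from the bounding-box lower-left.
Bottom flange: 6.8 × 1.05, A = 7.14 in², y = 0.525 in, Ī = 0.655988 in⁴.
Web: 0.5 × 10.8, A = 5.4 in², y = 6.45 in, Ī = 52.488 in⁴.
Top flange: 6.8 × 1.05, A = 7.14 in², y = 12.375 in, Ī = 0.655988 in⁴.
Transfer each piece to the base of the section using Ī + A·d² with d = y − 0:
  bottom flange: d = 0.525 in → contributes +2.62395 in⁴
  web: d = 6.45 in → contributes +277.142 in⁴
  top flange: d = 12.375 in → contributes +1094.08 in⁴
Total I = 1373.85 in⁴.

I_base ≈ 1374 in⁴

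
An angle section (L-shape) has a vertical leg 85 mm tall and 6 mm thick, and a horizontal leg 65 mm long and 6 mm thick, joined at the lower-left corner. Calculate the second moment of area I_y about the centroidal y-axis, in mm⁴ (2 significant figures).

Decompose the section into non-overlapping parts with the origin at the bottom-left of its bounding rectangle.
Vertical leg: 6 × 85, A = 510 mm², x = 3 mm, Ī = 1 530 mm⁴.
Horizontal leg (remainder): 59 × 6, A = 354 mm², x = 35.5 mm, Ī = 102 690 mm⁴.
Centroid: x̄ = ΣA·x / ΣA = 16.32 mm.
Transfer each piece to the centroidal y-axis using Ī + A·d² with d = x − 16.32:
  vertical leg: d = -13.32 mm → contributes +91 961 mm⁴
  horizontal leg (remainder): d = 19.18 mm → contributes +232 971 mm⁴
Total I = 324 932 mm⁴.

I_y ≈ 3.2 × 10⁵ mm⁴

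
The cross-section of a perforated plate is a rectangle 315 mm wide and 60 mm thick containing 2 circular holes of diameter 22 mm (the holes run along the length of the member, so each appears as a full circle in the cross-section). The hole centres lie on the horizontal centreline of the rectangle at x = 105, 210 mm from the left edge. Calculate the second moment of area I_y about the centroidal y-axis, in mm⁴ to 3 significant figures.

I_y ≈ 1.54 × 10⁸ mm⁴

Decompose the section into non-overlapping parts with the origin at the bottom-left of its bounding rectangle.
Plate: 315 × 60, A = 18 900 mm², x = 157.5 mm, Ī = 156 279 375 mm⁴.
Hole 1 (subtracted): ⌀22, A = 380.13 mm², x = 105 mm, Ī = 11 499 mm⁴.
Hole 2 (subtracted): ⌀22, A = 380.13 mm², x = 210 mm, Ī = 11 499 mm⁴.
By symmetry the centroid is at mid-width, x̄ = 157.5 mm.
Transfer each piece to the centroidal y-axis using Ī + A·d² with d = x − 157.5:
  plate: d = 0 mm → contributes +156 279 375 mm⁴
  hole 1: d = -52.5 mm → contributes −1 059 240 mm⁴
  hole 2: d = 52.5 mm → contributes −1 059 240 mm⁴
Total I = 154 160 895 mm⁴.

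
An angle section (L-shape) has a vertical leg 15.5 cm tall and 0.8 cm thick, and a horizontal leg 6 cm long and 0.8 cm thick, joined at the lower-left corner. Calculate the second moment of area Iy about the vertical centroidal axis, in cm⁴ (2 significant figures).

Decompose the section into non-overlapping parts with the origin at the bottom-left of its bounding rectangle.
Vertical leg: 0.8 × 15.5, A = 12.4 cm², x = 0.4 cm, Ī = 0.6613 cm⁴.
Horizontal leg (remainder): 5.2 × 0.8, A = 4.16 cm², x = 3.4 cm, Ī = 9.374 cm⁴.
Centroid: x̄ = ΣA·x / ΣA = 1.154 cm.
Transfer each piece to the vertical centroidal axis using Ī + A·d² with d = x − 1.154:
  vertical leg: d = -0.7536 cm → contributes +7.704 cm⁴
  horizontal leg (remainder): d = 2.246 cm → contributes +30.37 cm⁴
Total I = 38.07 cm⁴.

Iy ≈ 38 cm⁴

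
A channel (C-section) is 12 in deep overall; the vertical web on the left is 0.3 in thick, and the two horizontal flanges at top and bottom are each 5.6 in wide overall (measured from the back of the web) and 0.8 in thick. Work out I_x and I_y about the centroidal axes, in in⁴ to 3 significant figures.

I_x ≈ 310 in⁴, I_y ≈ 39.7 in⁴

Treat the section as a set of non-overlapping primitives; coordinates are from the bounding-box lower-left.
Web: 0.3 × 12, A = 3.6 in², y = 6 in, Ī = 43.2 in⁴.
Top flange (beyond web): 5.3 × 0.8, A = 4.24 in², y = 11.6 in, Ī = 0.22613 in⁴.
Bottom flange (beyond web): 5.3 × 0.8, A = 4.24 in², y = 0.4 in, Ī = 0.22613 in⁴.
By symmetry the centroid is at mid-height, ȳ = 6 in.
Transfer each piece to the centroidal x-axis using Ī + A·d² with d = y − 6:
  web: d = 0 in → contributes +43.2 in⁴
  top flange (beyond web): d = 5.6 in → contributes +133.19 in⁴
  bottom flange (beyond web): d = -5.6 in → contributes +133.19 in⁴
Total I = 309.59 in⁴.
For the y-axis: x̄ = 2.1156 in.
Repeating about the centroidal y-axis gives I_y = 39.69 in⁴.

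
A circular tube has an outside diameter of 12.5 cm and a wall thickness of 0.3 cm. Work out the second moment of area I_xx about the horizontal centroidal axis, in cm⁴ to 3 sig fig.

Decompose the section into non-overlapping parts with the origin at the bottom-left of its bounding rectangle.
Outer circle: ⌀12.5, A = 122.72 cm², y = 6.25 cm, Ī = 1198.4 cm⁴.
Bore (subtracted): ⌀11.9, A = 111.22 cm², y = 6.25 cm, Ī = 984.37 cm⁴.
By symmetry the centroid is at mid-height, ȳ = 6.25 cm.
All pieces are centred on the horizontal centroidal axis, so I = ΣĪ (holes subtracted) = 214.05 cm⁴.

I_xx ≈ 214 cm⁴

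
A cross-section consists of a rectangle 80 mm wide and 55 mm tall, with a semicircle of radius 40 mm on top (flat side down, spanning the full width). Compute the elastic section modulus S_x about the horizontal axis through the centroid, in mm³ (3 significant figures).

Break the section into simple shapes (no overlaps), measuring from the bottom-left corner of the bounding box.
Rectangular body: 80 × 55, A = 4 400 mm², y = 27.5 mm, Ī = 1 109 167 mm⁴.
Semicircular cap: semicircle r = 40, A = 2513.3 mm², y = 71.977 mm, Ī = 280 978 mm⁴.
Centroid: ȳ = ΣA·y / ΣA = 43.669 mm.
Transfer each piece to the horizontal axis through the centroid using Ī + A·d² with d = y − 43.669:
  rectangular body: d = -16.169 mm → contributes +2 259 508 mm⁴
  semicircular cap: d = 28.307 mm → contributes +2 294 885 mm⁴
Total I = 4 554 392 mm⁴.
Extreme fibre distance c = 51.331 mm; S = I/c = 88 726 mm³.

S_x ≈ 8.87 × 10⁴ mm³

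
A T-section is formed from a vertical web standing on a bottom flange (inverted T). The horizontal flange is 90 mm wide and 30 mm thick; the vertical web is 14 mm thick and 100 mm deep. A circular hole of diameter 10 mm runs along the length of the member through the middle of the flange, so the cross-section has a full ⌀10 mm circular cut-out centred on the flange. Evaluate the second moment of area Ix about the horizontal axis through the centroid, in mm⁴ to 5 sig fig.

Ix ≈ 5.2245 × 10⁶ mm⁴

Split into non-overlapping primitives; take the origin at the lower-left of the bounding box.
Flange: 90 × 30, A = 2 700 mm², y = 15 mm, Ī = 202 500 mm⁴.
Web: 14 × 100, A = 1 400 mm², y = 80 mm, Ī = 1 166 667 mm⁴.
Hole (subtracted): ⌀10, A = 78.53982 mm², y = 15 mm, Ī = 490.8739 mm⁴.
Centroid: ȳ = ΣA·y / ΣA = 37.6286 mm.
Transfer each piece to the horizontal axis through the centroid using Ī + A·d² with d = y − 37.6286:
  flange: d = -22.6286 mm → contributes +1 585 044 mm⁴
  web: d = 42.3714 mm → contributes +3 680 137 mm⁴
  hole: d = -22.6286 mm → contributes −40707.45 mm⁴
Total I = 5 224 474 mm⁴.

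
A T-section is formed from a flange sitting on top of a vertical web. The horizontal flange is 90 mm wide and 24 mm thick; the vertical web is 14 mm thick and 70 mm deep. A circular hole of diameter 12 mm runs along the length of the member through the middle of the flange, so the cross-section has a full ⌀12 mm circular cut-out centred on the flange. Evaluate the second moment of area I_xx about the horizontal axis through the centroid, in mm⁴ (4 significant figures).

I_xx ≈ 1.967 × 10⁶ mm⁴

Decompose the section into non-overlapping parts with the origin at the bottom-left of its bounding rectangle.
Flange: 90 × 24, A = 2 160 mm², y = 82 mm, Ī = 103 680 mm⁴.
Web: 14 × 70, A = 980 mm², y = 35 mm, Ī = 400 167 mm⁴.
Hole (subtracted): ⌀12, A = 113.097 mm², y = 82 mm, Ī = 1017.88 mm⁴.
Centroid: ȳ = ΣA·y / ΣA = 66.7831 mm.
Transfer each piece to the horizontal axis through the centroid using Ī + A·d² with d = y − 66.7831:
  flange: d = 15.2169 mm → contributes +603 835 mm⁴
  web: d = -31.7831 mm → contributes +1 390 130 mm⁴
  hole: d = 15.2169 mm → contributes −27205.9 mm⁴
Total I = 1 966 760 mm⁴.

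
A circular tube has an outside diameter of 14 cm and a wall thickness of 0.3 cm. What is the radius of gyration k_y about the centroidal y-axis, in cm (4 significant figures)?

Split into non-overlapping primitives; take the origin at the lower-left of the bounding box.
Outer circle: ⌀14, A = 153.938 cm², x = 7 cm, Ī = 1885.74 cm⁴.
Bore (subtracted): ⌀13.4, A = 141.026 cm², x = 7 cm, Ī = 1582.67 cm⁴.
By symmetry the centroid is at mid-width, x̄ = 7 cm.
All pieces are centred on the centroidal y-axis, so I = ΣĪ (holes subtracted) = 303.076 cm⁴.
Radius of gyration: k = √(I/A) = √(303.076 / 12.9119) = 4.84484 cm.

k_y ≈ 4.845 cm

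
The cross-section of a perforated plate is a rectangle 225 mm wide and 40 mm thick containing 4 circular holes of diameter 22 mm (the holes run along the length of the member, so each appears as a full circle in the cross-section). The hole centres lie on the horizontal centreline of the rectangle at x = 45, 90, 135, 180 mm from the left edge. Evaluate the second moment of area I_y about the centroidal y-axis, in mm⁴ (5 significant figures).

I_y ≈ 3.4074 × 10⁷ mm⁴

Break the section into simple shapes (no overlaps), measuring from the bottom-left corner of the bounding box.
Plate: 225 × 40, A = 9 000 mm², x = 112.5 mm, Ī = 37 968 750 mm⁴.
Hole 1 (subtracted): ⌀22, A = 380.1327 mm², x = 45 mm, Ī = 11499.01 mm⁴.
Hole 2 (subtracted): ⌀22, A = 380.1327 mm², x = 90 mm, Ī = 11499.01 mm⁴.
Hole 3 (subtracted): ⌀22, A = 380.1327 mm², x = 135 mm, Ī = 11499.01 mm⁴.
Hole 4 (subtracted): ⌀22, A = 380.1327 mm², x = 180 mm, Ī = 11499.01 mm⁴.
By symmetry the centroid is at mid-width, x̄ = 112.5 mm.
Transfer each piece to the centroidal y-axis using Ī + A·d² with d = x − 112.5:
  plate: d = 0 mm → contributes +37 968 750 mm⁴
  hole 1: d = -67.5 mm → contributes −1 743 479 mm⁴
  hole 2: d = -22.5 mm → contributes −203941.2 mm⁴
  hole 3: d = 22.5 mm → contributes −203941.2 mm⁴
  hole 4: d = 67.5 mm → contributes −1 743 479 mm⁴
Total I = 34 073 910 mm⁴.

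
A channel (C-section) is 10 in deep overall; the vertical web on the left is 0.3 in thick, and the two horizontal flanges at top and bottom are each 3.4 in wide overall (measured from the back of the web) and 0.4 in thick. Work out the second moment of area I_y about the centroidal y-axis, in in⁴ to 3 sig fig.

I_y ≈ 5.93 in⁴

Break the section into simple shapes (no overlaps), measuring from the bottom-left corner of the bounding box.
Web: 0.3 × 10, A = 3 in², x = 0.15 in, Ī = 0.0225 in⁴.
Top flange (beyond web): 3.1 × 0.4, A = 1.24 in², x = 1.85 in, Ī = 0.99303 in⁴.
Bottom flange (beyond web): 3.1 × 0.4, A = 1.24 in², x = 1.85 in, Ī = 0.99303 in⁴.
Centroid: x̄ = ΣA·x / ΣA = 0.91934 in.
Transfer each piece to the centroidal y-axis using Ī + A·d² with d = x − 0.91934:
  web: d = -0.76934 in → contributes +1.7982 in⁴
  top flange (beyond web): d = 0.93066 in → contributes +2.067 in⁴
  bottom flange (beyond web): d = 0.93066 in → contributes +2.067 in⁴
Total I = 5.9322 in⁴.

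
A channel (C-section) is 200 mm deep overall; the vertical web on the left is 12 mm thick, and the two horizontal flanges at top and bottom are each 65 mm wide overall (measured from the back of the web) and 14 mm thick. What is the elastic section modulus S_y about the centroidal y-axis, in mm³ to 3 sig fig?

Split into non-overlapping primitives; take the origin at the lower-left of the bounding box.
Web: 12 × 200, A = 2 400 mm², x = 6 mm, Ī = 28 800 mm⁴.
Top flange (beyond web): 53 × 14, A = 742 mm², x = 38.5 mm, Ī = 173 690 mm⁴.
Bottom flange (beyond web): 53 × 14, A = 742 mm², x = 38.5 mm, Ī = 173 690 mm⁴.
Centroid: x̄ = ΣA·x / ΣA = 18.418 mm.
Transfer each piece to the centroidal y-axis using Ī + A·d² with d = x − 18.418:
  web: d = -12.418 mm → contributes +398 873 mm⁴
  top flange (beyond web): d = 20.082 mm → contributes +472 940 mm⁴
  bottom flange (beyond web): d = 20.082 mm → contributes +472 940 mm⁴
Total I = 1 344 753 mm⁴.
Extreme fibre distance c = 46.582 mm; S = I/c = 28 868 mm³.

S_y ≈ 2.89 × 10⁴ mm³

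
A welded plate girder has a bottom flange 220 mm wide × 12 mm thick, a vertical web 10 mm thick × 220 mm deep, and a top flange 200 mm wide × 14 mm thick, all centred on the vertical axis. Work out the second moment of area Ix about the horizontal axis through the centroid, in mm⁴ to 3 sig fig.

Break the section into simple shapes (no overlaps), measuring from the bottom-left corner of the bounding box.
Bottom plate: 220 × 12, A = 2 640 mm², y = 6 mm, Ī = 31 680 mm⁴.
Web plate: 10 × 220, A = 2 200 mm², y = 122 mm, Ī = 8 873 333 mm⁴.
Top plate: 200 × 14, A = 2 800 mm², y = 239 mm, Ī = 45 733 mm⁴.
Centroid: ȳ = ΣA·y / ΣA = 124.8 mm.
Transfer each piece to the horizontal axis through the centroid using Ī + A·d² with d = y − 124.8:
  bottom plate: d = -118.8 mm → contributes +37 288 534 mm⁴
  web plate: d = -2.7958 mm → contributes +8 890 530 mm⁴
  top plate: d = 114.2 mm → contributes +36 565 004 mm⁴
Total I = 82 744 068 mm⁴.

Ix ≈ 8.27 × 10⁷ mm⁴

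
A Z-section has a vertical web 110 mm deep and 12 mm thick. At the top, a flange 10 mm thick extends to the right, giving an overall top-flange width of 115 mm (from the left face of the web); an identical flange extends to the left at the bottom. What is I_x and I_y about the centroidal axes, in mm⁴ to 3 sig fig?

I_x ≈ 6.50 × 10⁶ mm⁴, I_y ≈ 8.65 × 10⁶ mm⁴

Treat the section as a set of non-overlapping primitives; coordinates are from the bounding-box lower-left.
Web: 12 × 110, A = 1 320 mm², y = 55 mm, Ī = 1 331 000 mm⁴.
Top flange (beyond web): 103 × 10, A = 1 030 mm², y = 105 mm, Ī = 8583.3 mm⁴.
Bottom flange (beyond web): 103 × 10, A = 1 030 mm², y = 5 mm, Ī = 8583.3 mm⁴.
Centroid: ȳ = ΣA·y / ΣA = 55 mm.
Transfer each piece to the centroidal x-axis using Ī + A·d² with d = y − 55:
  web: d = 0 mm → contributes +1 331 000 mm⁴
  top flange (beyond web): d = 50 mm → contributes +2 583 583 mm⁴
  bottom flange (beyond web): d = -50 mm → contributes +2 583 583 mm⁴
Total I = 6 498 167 mm⁴.
For the y-axis: x̄ = 109 mm.
Repeating about the centroidal y-axis gives I_y = 8 647 927 mm⁴.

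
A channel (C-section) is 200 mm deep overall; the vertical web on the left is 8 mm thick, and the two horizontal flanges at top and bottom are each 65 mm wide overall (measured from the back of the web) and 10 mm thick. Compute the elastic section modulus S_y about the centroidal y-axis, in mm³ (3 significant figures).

S_y ≈ 2.15 × 10⁴ mm³

Break the section into simple shapes (no overlaps), measuring from the bottom-left corner of the bounding box.
Web: 8 × 200, A = 1 600 mm², x = 4 mm, Ī = 8533.3 mm⁴.
Top flange (beyond web): 57 × 10, A = 570 mm², x = 36.5 mm, Ī = 154 328 mm⁴.
Bottom flange (beyond web): 57 × 10, A = 570 mm², x = 36.5 mm, Ī = 154 328 mm⁴.
Centroid: x̄ = ΣA·x / ΣA = 17.522 mm.
Transfer each piece to the centroidal y-axis using Ī + A·d² with d = x − 17.522:
  web: d = -13.522 mm → contributes +301 080 mm⁴
  top flange (beyond web): d = 18.978 mm → contributes +359 623 mm⁴
  bottom flange (beyond web): d = 18.978 mm → contributes +359 623 mm⁴
Total I = 1 020 327 mm⁴.
Extreme fibre distance c = 47.478 mm; S = I/c = 21 490 mm³.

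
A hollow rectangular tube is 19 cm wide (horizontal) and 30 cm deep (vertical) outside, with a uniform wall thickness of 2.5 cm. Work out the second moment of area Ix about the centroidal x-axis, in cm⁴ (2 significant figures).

Ix ≈ 2.5 × 10⁴ cm⁴

Treat the section as a set of non-overlapping primitives; coordinates are from the bounding-box lower-left.
Outer rectangle: 19 × 30, A = 570 cm², y = 15 cm, Ī = 42 750 cm⁴.
Inner void (subtracted): 14 × 25, A = 350 cm², y = 15 cm, Ī = 18 229 cm⁴.
By symmetry the centroid is at mid-height, ȳ = 15 cm.
All pieces are centred on the centroidal x-axis, so I = ΣĪ (holes subtracted) = 24 521 cm⁴.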